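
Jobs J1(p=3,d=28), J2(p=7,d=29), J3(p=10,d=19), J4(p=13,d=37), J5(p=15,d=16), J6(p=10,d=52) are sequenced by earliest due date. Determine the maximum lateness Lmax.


EDD order: J5 → J3 → J1 → J2 → J4 → J6
Completion and lateness:
  J5: C=15, d=16, L=15-16=-1
  J3: C=25, d=19, L=25-19=6
  J1: C=28, d=28, L=28-28=0
  J2: C=35, d=29, L=35-29=6
  J4: C=48, d=37, L=48-37=11
  J6: C=58, d=52, L=58-52=6
Lmax = max(-1, 6, 0, 6, 11, 6)
= 11


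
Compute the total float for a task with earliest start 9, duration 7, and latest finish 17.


EF = ES + duration = 9 + 7 = 16
LS = LF - duration = 17 - 7 = 10
Total Float = LF - EF = 17 - 16
(or LS - ES = 10 - 9)
= 1


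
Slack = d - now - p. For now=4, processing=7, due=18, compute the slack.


Slack = due - current_time - processing
= 18 - 4 - 7
= 7


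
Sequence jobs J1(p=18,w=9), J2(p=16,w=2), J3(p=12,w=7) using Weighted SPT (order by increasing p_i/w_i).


WSPT (Smith's rule): sort by p/w ascending
  J3: p/w = 12/7 = 1.714
  J1: p/w = 18/9 = 2.000
  J2: p/w = 16/2 = 8.000
Order: J3 → J1 → J2


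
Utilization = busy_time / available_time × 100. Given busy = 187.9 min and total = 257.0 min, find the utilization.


Utilization = busy / total × 100
= 187.9 / 257.0 × 100
= 73.1%


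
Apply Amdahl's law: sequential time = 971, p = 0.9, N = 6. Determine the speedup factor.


Amdahl's law: T_p = T × ((1-p) + p/N)
= 971 × ((1-0.9) + 0.9/6)
= 971 × (0.10 + 0.1500)
= 971 × 0.2500
= 242.75
Speedup = 971/242.75
= 4.00×


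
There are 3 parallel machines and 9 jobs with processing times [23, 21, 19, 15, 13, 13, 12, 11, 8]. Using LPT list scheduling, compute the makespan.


Jobs (LPT sorted): [23, 21, 19, 15, 13, 13, 12, 11, 8]
Machines: 3
  J=23 → Machine 1 (load: 0+23=23)
  J=21 → Machine 2 (load: 0+21=21)
  J=19 → Machine 3 (load: 0+19=19)
  J=15 → Machine 3 (load: 19+15=34)
  J=13 → Machine 2 (load: 21+13=34)
  J=13 → Machine 1 (load: 23+13=36)
  J=12 → Machine 2 (load: 34+12=46)
  J=11 → Machine 3 (load: 34+11=45)
  J=8 → Machine 1 (load: 36+8=44)
Machine loads: [44, 46, 45]
Makespan = max = 46 time units


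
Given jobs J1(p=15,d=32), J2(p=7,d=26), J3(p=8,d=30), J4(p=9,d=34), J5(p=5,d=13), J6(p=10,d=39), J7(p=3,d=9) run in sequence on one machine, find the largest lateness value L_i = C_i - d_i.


Lateness per job (L = C - d):
  J1: C=15, d=32, L=-17
  J2: C=22, d=26, L=-4
  J3: C=30, d=30, L=0
  J4: C=39, d=34, L=5
  J5: C=44, d=13, L=31
  J6: C=54, d=39, L=15
  J7: C=57, d=9, L=48
Lmax = max(-17, -4, 0, 5, 31, 15, 48)
= 48


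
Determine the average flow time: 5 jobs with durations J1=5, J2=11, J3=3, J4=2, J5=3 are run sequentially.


Completion times:
  J1: completes at 5
  J2: completes at 16
  J3: completes at 19
  J4: completes at 21
  J5: completes at 24
Sum = 85
Average = 85/5
= 17.00


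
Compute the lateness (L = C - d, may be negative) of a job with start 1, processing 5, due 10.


Completion = 1 + 5 = 6
Lateness = C - d = 6 - 10
= -4


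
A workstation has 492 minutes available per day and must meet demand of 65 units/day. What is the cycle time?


Cycle time = available time / demand
= 492 / 65
= 7.57 min/unit


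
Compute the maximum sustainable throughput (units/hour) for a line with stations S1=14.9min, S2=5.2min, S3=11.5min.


Bottleneck = longest station time
Station times: [14.9, 5.2, 11.5]
Max = 14.9 min
Rate = 60 / 14.9
= 4.03 units/hour (bottleneck: 14.9min)


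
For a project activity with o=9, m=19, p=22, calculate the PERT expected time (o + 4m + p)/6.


te = (o + 4m + p) / 6
= (9 + 4×19 + 22) / 6
= (9 + 76 + 22) / 6
= 107 / 6
= 17.83


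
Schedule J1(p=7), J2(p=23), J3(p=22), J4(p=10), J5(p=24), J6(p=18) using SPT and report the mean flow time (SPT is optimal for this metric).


SPT order: J1 → J4 → J6 → J3 → J2 → J5
Completion times:
  J1: C=7
  J4: C=17
  J6: C=35
  J3: C=57
  J2: C=80
  J5: C=104
Sum = 300, n = 6
Mean flow = 300/6
= 50.00


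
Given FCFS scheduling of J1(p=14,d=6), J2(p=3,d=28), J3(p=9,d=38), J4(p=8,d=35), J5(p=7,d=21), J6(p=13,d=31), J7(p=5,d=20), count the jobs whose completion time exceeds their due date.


Completion vs due date:
  J1: C=14, d=6 → TARDY
  J2: C=17, d=28 → on time
  J3: C=26, d=38 → on time
  J4: C=34, d=35 → on time
  J5: C=41, d=21 → TARDY
  J6: C=54, d=31 → TARDY
  J7: C=59, d=20 → TARDY
Tardy jobs: J1, J5, J6, J7
Count = 4


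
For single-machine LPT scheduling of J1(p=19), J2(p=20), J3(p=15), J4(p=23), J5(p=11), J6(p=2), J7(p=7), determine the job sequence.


LPT: sort by longest processing time first
  J4: p=23
  J2: p=20
  J1: p=19
  J3: p=15
  J5: p=11
  J7: p=7
  J6: p=2
Order: J4 → J2 → J1 → J3 → J5 → J7 → J6


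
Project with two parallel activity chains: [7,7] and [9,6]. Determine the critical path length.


Path A: 7 + 7 = 14
Path B: 9 + 6 = 15
Critical path = longest = max(14, 15)
= 15 (Path B)


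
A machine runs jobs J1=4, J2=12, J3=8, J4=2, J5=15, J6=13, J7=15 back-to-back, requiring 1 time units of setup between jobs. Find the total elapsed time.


Makespan = Σ processing + (n-1) × setup
= (4 + 12 + 8 + 2 + 15 + 13 + 15) + (7-1)×1
= 69 + 6
= 75 time units


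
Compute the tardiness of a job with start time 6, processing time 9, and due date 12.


Completion = start + processing = 6 + 9 = 15
Tardiness = max(0, C - d) = max(0, 15 - 12)
= max(0, 3)
= 3


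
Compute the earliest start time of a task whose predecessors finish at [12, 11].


ES = max of all predecessor completion times
Predecessors: [12, 11]
ES = max(12, 11)
= 12


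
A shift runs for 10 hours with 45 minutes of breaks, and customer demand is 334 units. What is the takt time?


Available = 10×60 - 45 = 555 min
Takt time = 555 / 334
= 1.66 min/unit


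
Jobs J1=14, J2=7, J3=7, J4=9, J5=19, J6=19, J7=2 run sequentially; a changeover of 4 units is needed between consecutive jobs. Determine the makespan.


Makespan = Σ processing + (n-1) × setup
= (14 + 7 + 7 + 9 + 19 + 19 + 2) + (7-1)×4
= 77 + 24
= 101 time units


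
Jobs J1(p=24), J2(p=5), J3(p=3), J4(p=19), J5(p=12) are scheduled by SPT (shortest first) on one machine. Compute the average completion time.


SPT order: J3 → J2 → J5 → J4 → J1
Completion times:
  J3: C=3
  J2: C=8
  J5: C=20
  J4: C=39
  J1: C=63
Sum = 133, n = 5
Mean flow = 133/5
= 26.60


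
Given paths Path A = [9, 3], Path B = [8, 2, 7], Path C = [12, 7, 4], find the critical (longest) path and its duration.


Path A: 9 + 3 = 12
Path B: 8 + 2 + 7 = 17
Path C: 12 + 7 + 4 = 23
Critical path = longest = max(12, 17, 23)
= 23 (Path C)


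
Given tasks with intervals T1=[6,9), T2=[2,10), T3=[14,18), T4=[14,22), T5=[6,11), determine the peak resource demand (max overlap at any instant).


Check each time point for overlaps:
  t=6: 3 tasks active (T1, T2, T5)
Max concurrent = 3


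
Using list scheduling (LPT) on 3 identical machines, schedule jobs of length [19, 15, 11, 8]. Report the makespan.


Jobs (LPT sorted): [19, 15, 11, 8]
Machines: 3
  J=19 → Machine 1 (load: 0+19=19)
  J=15 → Machine 2 (load: 0+15=15)
  J=11 → Machine 3 (load: 0+11=11)
  J=8 → Machine 3 (load: 11+8=19)
Machine loads: [19, 15, 19]
Makespan = max = 19 time units


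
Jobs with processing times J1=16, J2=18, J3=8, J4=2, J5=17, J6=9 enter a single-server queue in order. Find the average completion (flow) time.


Completion times:
  J1: completes at 16
  J2: completes at 34
  J3: completes at 42
  J4: completes at 44
  J5: completes at 61
  J6: completes at 70
Sum = 267
Average = 267/6
= 44.50


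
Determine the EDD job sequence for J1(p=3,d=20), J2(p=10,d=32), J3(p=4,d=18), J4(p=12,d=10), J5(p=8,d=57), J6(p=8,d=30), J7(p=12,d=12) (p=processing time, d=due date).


EDD: sort by earliest due date
  J4: d=10, p=12
  J7: d=12, p=12
  J3: d=18, p=4
  J1: d=20, p=3
  J6: d=30, p=8
  J2: d=32, p=10
  J5: d=57, p=8
Order: J4 → J7 → J3 → J1 → J6 → J2 → J5


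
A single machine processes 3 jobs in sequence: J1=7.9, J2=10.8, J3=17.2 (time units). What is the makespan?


Sequential makespan: sum all processing times
= 7.9 + 10.8 + 17.2
= 35.9 time units


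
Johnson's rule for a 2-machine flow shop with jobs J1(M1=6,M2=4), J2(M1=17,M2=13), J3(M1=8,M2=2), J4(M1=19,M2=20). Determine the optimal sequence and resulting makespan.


Johnson's rule:
Group 1 (M1≤M2, sort by M1): ['J4']
Group 2 (M1>M2, sort desc M2): ['J2', 'J1', 'J3']
Sequence: J4 → J2 → J1 → J3
Makespan calculation:
  J4: M1 done=19, M2 done=39
  J2: M1 done=36, M2 done=52
  J1: M1 done=42, M2 done=56
  J3: M1 done=50, M2 done=58
= Sequence: J4 → J2 → J1 → J3, Makespan: 58


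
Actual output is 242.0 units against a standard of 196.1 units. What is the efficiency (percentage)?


Efficiency = (actual / standard) × 100
= (242.0 / 196.1) × 100
= 123.4%


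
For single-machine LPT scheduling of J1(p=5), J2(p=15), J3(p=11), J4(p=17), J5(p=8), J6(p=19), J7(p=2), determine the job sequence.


LPT: sort by longest processing time first
  J6: p=19
  J4: p=17
  J2: p=15
  J3: p=11
  J5: p=8
  J1: p=5
  J7: p=2
Order: J6 → J4 → J2 → J3 → J5 → J1 → J7


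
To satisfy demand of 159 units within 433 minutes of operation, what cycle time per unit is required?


Cycle time = available time / demand
= 433 / 159
= 2.72 min/unit


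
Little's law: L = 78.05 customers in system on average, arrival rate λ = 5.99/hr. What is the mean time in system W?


Little's law: L = λW → W = L / λ
= 78.05 / 5.99
= 13.03 hours


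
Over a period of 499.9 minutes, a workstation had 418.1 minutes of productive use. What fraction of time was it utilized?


Utilization = busy / total × 100
= 418.1 / 499.9 × 100
= 83.6%


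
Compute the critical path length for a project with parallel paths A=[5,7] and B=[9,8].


Path A: 5 + 7 = 12
Path B: 9 + 8 = 17
Critical path = longest = max(12, 17)
= 17 (Path B)


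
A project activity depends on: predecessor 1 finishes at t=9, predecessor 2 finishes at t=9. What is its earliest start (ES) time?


ES = max of all predecessor completion times
Predecessors: [9, 9]
ES = max(9, 9)
= 9


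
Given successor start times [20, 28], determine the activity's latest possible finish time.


LF = min of all successor start times
Successors start at: [20, 28]
LF = min(20, 28)
= 20


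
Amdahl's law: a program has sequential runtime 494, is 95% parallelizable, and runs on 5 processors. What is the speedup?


Amdahl's law: T_p = T × ((1-p) + p/N)
= 494 × ((1-0.95) + 0.95/5)
= 494 × (0.05 + 0.1900)
= 494 × 0.2400
= 118.56
Speedup = 494/118.56
= 4.17×


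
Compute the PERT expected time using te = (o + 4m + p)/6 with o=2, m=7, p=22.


te = (o + 4m + p) / 6
= (2 + 4×7 + 22) / 6
= (2 + 28 + 22) / 6
= 52 / 6
= 8.67


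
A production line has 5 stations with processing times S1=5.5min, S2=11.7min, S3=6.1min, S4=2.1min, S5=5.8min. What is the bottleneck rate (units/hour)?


Bottleneck = longest station time
Station times: [5.5, 11.7, 6.1, 2.1, 5.8]
Max = 11.7 min
Rate = 60 / 11.7
= 5.13 units/hour (bottleneck: 11.7min)


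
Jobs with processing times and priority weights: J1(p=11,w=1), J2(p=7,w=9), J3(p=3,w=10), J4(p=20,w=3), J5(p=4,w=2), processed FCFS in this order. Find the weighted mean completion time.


Completion times:
  J1: C=11, w×C=1×11=11
  J2: C=18, w×C=9×18=162
  J3: C=21, w×C=10×21=210
  J4: C=41, w×C=3×41=123
  J5: C=45, w×C=2×45=90
Sum w×C = 596
Sum w = 25
Weighted avg = 596/25
= 23.84


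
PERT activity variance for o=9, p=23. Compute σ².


σ² = ((p - o) / 6)² = (p - o)² / 36
= (23 - 9)² / 36
= 14² / 36
= 196 / 36
= 5.4444


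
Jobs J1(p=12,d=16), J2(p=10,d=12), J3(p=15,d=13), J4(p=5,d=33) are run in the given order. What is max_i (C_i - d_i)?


Lateness per job (L = C - d):
  J1: C=12, d=16, L=-4
  J2: C=22, d=12, L=10
  J3: C=37, d=13, L=24
  J4: C=42, d=33, L=9
Lmax = max(-4, 10, 24, 9)
= 24


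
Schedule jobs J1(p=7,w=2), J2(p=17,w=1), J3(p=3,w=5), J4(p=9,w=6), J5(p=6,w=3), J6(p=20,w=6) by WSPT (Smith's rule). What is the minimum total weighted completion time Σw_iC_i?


WSPT order (by p/w): J3 → J4 → J5 → J6 → J1 → J2
  J3: C=3, w·C=5×3=15
  J4: C=12, w·C=6×12=72
  J5: C=18, w·C=3×18=54
  J6: C=38, w·C=6×38=228
  J1: C=45, w·C=2×45=90
  J2: C=62, w·C=1×62=62
Σ w·C = 521
= 521


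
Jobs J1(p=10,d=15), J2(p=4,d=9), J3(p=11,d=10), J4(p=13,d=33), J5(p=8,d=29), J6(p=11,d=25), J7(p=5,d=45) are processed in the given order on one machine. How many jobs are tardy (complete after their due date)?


Completion vs due date:
  J1: C=10, d=15 → on time
  J2: C=14, d=9 → TARDY
  J3: C=25, d=10 → TARDY
  J4: C=38, d=33 → TARDY
  J5: C=46, d=29 → TARDY
  J6: C=57, d=25 → TARDY
  J7: C=62, d=45 → TARDY
Tardy jobs: J2, J3, J4, J5, J6, J7
Count = 6


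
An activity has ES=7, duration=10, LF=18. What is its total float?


EF = ES + duration = 7 + 10 = 17
LS = LF - duration = 18 - 10 = 8
Total Float = LF - EF = 18 - 17
(or LS - ES = 8 - 7)
= 1


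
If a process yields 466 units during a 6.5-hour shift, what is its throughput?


Throughput = units / time
= 466 / 6.5
= 71.7 units/hour


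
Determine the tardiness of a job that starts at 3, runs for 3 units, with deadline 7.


Completion = start + processing = 3 + 3 = 6
Tardiness = max(0, C - d) = max(0, 6 - 7)
= max(0, -1)
= 0


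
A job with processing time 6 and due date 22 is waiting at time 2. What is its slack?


Slack = due - current_time - processing
= 22 - 2 - 6
= 14


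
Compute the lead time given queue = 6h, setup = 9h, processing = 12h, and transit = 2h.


Lead time = queue + setup + processing + transit
= 6 + 9 + 12 + 2
= 29 hours


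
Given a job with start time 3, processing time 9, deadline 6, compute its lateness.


Completion = 3 + 9 = 12
Lateness = C - d = 12 - 6
= 6


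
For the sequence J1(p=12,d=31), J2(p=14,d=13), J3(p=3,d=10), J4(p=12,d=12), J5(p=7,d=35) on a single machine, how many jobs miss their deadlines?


Completion vs due date:
  J1: C=12, d=31 → on time
  J2: C=26, d=13 → TARDY
  J3: C=29, d=10 → TARDY
  J4: C=41, d=12 → TARDY
  J5: C=48, d=35 → TARDY
Tardy jobs: J2, J3, J4, J5
Count = 4


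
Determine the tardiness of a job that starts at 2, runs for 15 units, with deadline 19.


Completion = start + processing = 2 + 15 = 17
Tardiness = max(0, C - d) = max(0, 17 - 19)
= max(0, -2)
= 0


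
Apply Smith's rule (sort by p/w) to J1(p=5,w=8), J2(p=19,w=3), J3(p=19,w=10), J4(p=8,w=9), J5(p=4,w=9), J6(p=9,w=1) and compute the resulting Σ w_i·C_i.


WSPT order (by p/w): J5 → J1 → J4 → J3 → J2 → J6
  J5: C=4, w·C=9×4=36
  J1: C=9, w·C=8×9=72
  J4: C=17, w·C=9×17=153
  J3: C=36, w·C=10×36=360
  J2: C=55, w·C=3×55=165
  J6: C=64, w·C=1×64=64
Σ w·C = 850
= 850


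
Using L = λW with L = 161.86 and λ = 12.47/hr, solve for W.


Little's law: L = λW → W = L / λ
= 161.86 / 12.47
= 12.98 hours


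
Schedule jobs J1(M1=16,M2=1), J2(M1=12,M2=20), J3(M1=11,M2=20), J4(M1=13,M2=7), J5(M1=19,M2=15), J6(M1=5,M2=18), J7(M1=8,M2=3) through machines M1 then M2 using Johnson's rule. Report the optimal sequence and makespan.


Johnson's rule:
Group 1 (M1≤M2, sort by M1): ['J6', 'J3', 'J2']
Group 2 (M1>M2, sort desc M2): ['J5', 'J4', 'J7', 'J1']
Sequence: J6 → J3 → J2 → J5 → J4 → J7 → J1
Makespan calculation:
  J6: M1 done=5, M2 done=23
  J3: M1 done=16, M2 done=43
  J2: M1 done=28, M2 done=63
  J5: M1 done=47, M2 done=78
  J4: M1 done=60, M2 done=85
  J7: M1 done=68, M2 done=88
  J1: M1 done=84, M2 done=89
= Sequence: J6 → J3 → J2 → J5 → J4 → J7 → J1, Makespan: 89


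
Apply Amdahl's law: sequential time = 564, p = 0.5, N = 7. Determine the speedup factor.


Amdahl's law: T_p = T × ((1-p) + p/N)
= 564 × ((1-0.5) + 0.5/7)
= 564 × (0.50 + 0.0714)
= 564 × 0.5714
= 322.29
Speedup = 564/322.29
= 1.75×


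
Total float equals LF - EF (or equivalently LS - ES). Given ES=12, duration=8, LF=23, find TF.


EF = ES + duration = 12 + 8 = 20
LS = LF - duration = 23 - 8 = 15
Total Float = LF - EF = 23 - 20
(or LS - ES = 15 - 12)
= 3


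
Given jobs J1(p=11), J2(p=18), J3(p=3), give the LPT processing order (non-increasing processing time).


LPT: sort by longest processing time first
  J2: p=18
  J1: p=11
  J3: p=3
Order: J2 → J1 → J3


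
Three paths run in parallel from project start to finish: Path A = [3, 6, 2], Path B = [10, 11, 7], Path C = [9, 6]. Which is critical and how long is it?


Path A: 3 + 6 + 2 = 11
Path B: 10 + 11 + 7 = 28
Path C: 9 + 6 = 15
Critical path = longest = max(11, 28, 15)
= 28 (Path B)


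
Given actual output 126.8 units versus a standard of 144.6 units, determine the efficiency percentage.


Efficiency = (actual / standard) × 100
= (126.8 / 144.6) × 100
= 87.7%


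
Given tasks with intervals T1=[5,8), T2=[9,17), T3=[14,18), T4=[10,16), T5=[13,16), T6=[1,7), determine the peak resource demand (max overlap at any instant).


Check each time point for overlaps:
  t=14: 4 tasks active (T2, T3, T4, T5)
Max concurrent = 4


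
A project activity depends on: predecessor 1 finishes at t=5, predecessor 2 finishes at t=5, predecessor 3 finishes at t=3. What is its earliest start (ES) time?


ES = max of all predecessor completion times
Predecessors: [5, 5, 3]
ES = max(5, 5, 3)
= 5


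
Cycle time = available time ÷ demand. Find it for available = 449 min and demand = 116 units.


Cycle time = available time / demand
= 449 / 116
= 3.87 min/unit


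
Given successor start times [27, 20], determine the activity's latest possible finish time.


LF = min of all successor start times
Successors start at: [27, 20]
LF = min(27, 20)
= 20


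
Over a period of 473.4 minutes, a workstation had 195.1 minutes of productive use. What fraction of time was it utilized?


Utilization = busy / total × 100
= 195.1 / 473.4 × 100
= 41.2%


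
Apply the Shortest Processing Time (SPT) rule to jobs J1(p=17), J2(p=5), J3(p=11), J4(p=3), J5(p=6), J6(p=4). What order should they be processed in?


SPT: sort by shortest processing time
  J4: p=3
  J6: p=4
  J2: p=5
  J5: p=6
  J3: p=11
  J1: p=17
Order: J4 → J6 → J2 → J5 → J3 → J1


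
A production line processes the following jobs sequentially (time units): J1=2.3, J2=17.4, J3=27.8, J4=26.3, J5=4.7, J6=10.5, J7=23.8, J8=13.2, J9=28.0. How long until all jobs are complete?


Sequential makespan: sum all processing times
= 2.3 + 17.4 + 27.8 + 26.3 + 4.7 + 10.5 + 23.8 + 13.2 + 28.0
= 154.0 time units


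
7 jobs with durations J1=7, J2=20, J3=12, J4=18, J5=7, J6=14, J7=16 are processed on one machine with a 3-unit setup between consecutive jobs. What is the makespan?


Makespan = Σ processing + (n-1) × setup
= (7 + 20 + 12 + 18 + 7 + 14 + 16) + (7-1)×3
= 94 + 18
= 112 time units


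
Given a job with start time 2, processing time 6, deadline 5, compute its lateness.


Completion = 2 + 6 = 8
Lateness = C - d = 8 - 5
= 3


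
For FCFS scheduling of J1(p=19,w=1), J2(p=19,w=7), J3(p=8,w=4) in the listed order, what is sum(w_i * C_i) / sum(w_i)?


Completion times:
  J1: C=19, w×C=1×19=19
  J2: C=38, w×C=7×38=266
  J3: C=46, w×C=4×46=184
Sum w×C = 469
Sum w = 12
Weighted avg = 469/12
= 39.08


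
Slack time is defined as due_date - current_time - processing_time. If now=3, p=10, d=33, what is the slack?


Slack = due - current_time - processing
= 33 - 3 - 10
= 20


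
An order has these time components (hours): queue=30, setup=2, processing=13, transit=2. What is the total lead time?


Lead time = queue + setup + processing + transit
= 30 + 2 + 13 + 2
= 47 hours


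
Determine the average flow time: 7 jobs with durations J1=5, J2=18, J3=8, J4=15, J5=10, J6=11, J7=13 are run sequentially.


Completion times:
  J1: completes at 5
  J2: completes at 23
  J3: completes at 31
  J4: completes at 46
  J5: completes at 56
  J6: completes at 67
  J7: completes at 80
Sum = 308
Average = 308/7
= 44.00


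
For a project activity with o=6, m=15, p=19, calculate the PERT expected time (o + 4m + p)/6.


te = (o + 4m + p) / 6
= (6 + 4×15 + 19) / 6
= (6 + 60 + 19) / 6
= 85 / 6
= 14.17


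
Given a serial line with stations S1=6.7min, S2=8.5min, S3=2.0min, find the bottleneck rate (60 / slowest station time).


Bottleneck = longest station time
Station times: [6.7, 8.5, 2.0]
Max = 8.5 min
Rate = 60 / 8.5
= 7.06 units/hour (bottleneck: 8.5min)


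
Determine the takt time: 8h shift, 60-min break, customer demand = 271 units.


Available = 8×60 - 60 = 420 min
Takt time = 420 / 271
= 1.55 min/unit


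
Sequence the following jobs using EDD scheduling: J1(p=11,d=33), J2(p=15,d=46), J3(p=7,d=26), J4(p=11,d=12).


EDD: sort by earliest due date
  J4: d=12, p=11
  J3: d=26, p=7
  J1: d=33, p=11
  J2: d=46, p=15
Order: J4 → J3 → J1 → J2


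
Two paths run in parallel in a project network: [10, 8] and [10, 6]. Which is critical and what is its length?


Path A: 10 + 8 = 18
Path B: 10 + 6 = 16
Critical path = longest = max(18, 16)
= 18 (Path A)


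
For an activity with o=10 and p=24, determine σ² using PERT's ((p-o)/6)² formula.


σ² = ((p - o) / 6)² = (p - o)² / 36
= (24 - 10)² / 36
= 14² / 36
= 196 / 36
= 5.4444


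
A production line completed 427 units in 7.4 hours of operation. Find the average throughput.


Throughput = units / time
= 427 / 7.4
= 57.7 units/hour


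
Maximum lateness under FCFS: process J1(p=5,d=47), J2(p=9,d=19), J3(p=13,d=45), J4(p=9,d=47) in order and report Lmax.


Lateness per job (L = C - d):
  J1: C=5, d=47, L=-42
  J2: C=14, d=19, L=-5
  J3: C=27, d=45, L=-18
  J4: C=36, d=47, L=-11
Lmax = max(-42, -5, -18, -11)
= -5


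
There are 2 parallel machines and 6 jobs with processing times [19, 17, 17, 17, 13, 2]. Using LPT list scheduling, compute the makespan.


Jobs (LPT sorted): [19, 17, 17, 17, 13, 2]
Machines: 2
  J=19 → Machine 1 (load: 0+19=19)
  J=17 → Machine 2 (load: 0+17=17)
  J=17 → Machine 2 (load: 17+17=34)
  J=17 → Machine 1 (load: 19+17=36)
  J=13 → Machine 2 (load: 34+13=47)
  J=2 → Machine 1 (load: 36+2=38)
Machine loads: [38, 47]
Makespan = max = 47 time units


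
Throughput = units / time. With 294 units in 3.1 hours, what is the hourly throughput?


Throughput = units / time
= 294 / 3.1
= 94.8 units/hour


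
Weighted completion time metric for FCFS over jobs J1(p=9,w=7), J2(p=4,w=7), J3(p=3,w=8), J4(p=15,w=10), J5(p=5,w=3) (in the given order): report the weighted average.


Completion times:
  J1: C=9, w×C=7×9=63
  J2: C=13, w×C=7×13=91
  J3: C=16, w×C=8×16=128
  J4: C=31, w×C=10×31=310
  J5: C=36, w×C=3×36=108
Sum w×C = 700
Sum w = 35
Weighted avg = 700/35
= 20.00


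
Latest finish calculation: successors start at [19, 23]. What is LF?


LF = min of all successor start times
Successors start at: [19, 23]
LF = min(19, 23)
= 19


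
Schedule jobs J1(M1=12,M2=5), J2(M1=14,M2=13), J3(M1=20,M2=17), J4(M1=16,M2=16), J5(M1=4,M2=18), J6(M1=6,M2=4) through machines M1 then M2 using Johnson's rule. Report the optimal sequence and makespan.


Johnson's rule:
Group 1 (M1≤M2, sort by M1): ['J5', 'J4']
Group 2 (M1>M2, sort desc M2): ['J3', 'J2', 'J1', 'J6']
Sequence: J5 → J4 → J3 → J2 → J1 → J6
Makespan calculation:
  J5: M1 done=4, M2 done=22
  J4: M1 done=20, M2 done=38
  J3: M1 done=40, M2 done=57
  J2: M1 done=54, M2 done=70
  J1: M1 done=66, M2 done=75
  J6: M1 done=72, M2 done=79
= Sequence: J5 → J4 → J3 → J2 → J1 → J6, Makespan: 79


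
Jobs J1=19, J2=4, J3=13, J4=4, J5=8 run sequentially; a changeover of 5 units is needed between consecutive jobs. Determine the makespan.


Makespan = Σ processing + (n-1) × setup
= (19 + 4 + 13 + 4 + 8) + (5-1)×5
= 48 + 20
= 68 time units


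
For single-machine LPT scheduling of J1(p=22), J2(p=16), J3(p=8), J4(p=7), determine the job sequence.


LPT: sort by longest processing time first
  J1: p=22
  J2: p=16
  J3: p=8
  J4: p=7
Order: J1 → J2 → J3 → J4


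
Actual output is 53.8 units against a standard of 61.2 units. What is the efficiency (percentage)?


Efficiency = (actual / standard) × 100
= (53.8 / 61.2) × 100
= 87.9%


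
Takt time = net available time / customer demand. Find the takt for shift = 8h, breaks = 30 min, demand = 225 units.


Available = 8×60 - 30 = 450 min
Takt time = 450 / 225
= 2.00 min/unit


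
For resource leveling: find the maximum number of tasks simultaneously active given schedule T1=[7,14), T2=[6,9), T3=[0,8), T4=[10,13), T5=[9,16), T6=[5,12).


Check each time point for overlaps:
  t=7: 4 tasks active (T1, T2, T3, T6)
Max concurrent = 4


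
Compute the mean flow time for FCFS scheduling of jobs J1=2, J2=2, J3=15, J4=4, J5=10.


Completion times:
  J1: completes at 2
  J2: completes at 4
  J3: completes at 19
  J4: completes at 23
  J5: completes at 33
Sum = 81
Average = 81/5
= 16.20


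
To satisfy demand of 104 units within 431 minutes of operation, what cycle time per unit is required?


Cycle time = available time / demand
= 431 / 104
= 4.14 min/unit


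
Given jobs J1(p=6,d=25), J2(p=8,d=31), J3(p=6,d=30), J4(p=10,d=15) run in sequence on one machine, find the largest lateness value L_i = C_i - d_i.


Lateness per job (L = C - d):
  J1: C=6, d=25, L=-19
  J2: C=14, d=31, L=-17
  J3: C=20, d=30, L=-10
  J4: C=30, d=15, L=15
Lmax = max(-19, -17, -10, 15)
= 15


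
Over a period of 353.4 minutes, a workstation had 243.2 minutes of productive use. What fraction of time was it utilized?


Utilization = busy / total × 100
= 243.2 / 353.4 × 100
= 68.8%


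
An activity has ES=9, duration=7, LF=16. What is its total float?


EF = ES + duration = 9 + 7 = 16
LS = LF - duration = 16 - 7 = 9
Total Float = LF - EF = 16 - 16
(or LS - ES = 9 - 9)
= 0


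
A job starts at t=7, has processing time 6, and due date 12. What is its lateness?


Completion = 7 + 6 = 13
Lateness = C - d = 13 - 12
= 1


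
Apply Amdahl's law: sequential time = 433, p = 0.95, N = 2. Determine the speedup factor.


Amdahl's law: T_p = T × ((1-p) + p/N)
= 433 × ((1-0.95) + 0.95/2)
= 433 × (0.05 + 0.4750)
= 433 × 0.5250
= 227.33
Speedup = 433/227.33
= 1.90×


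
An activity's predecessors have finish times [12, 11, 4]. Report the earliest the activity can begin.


ES = max of all predecessor completion times
Predecessors: [12, 11, 4]
ES = max(12, 11, 4)
= 12


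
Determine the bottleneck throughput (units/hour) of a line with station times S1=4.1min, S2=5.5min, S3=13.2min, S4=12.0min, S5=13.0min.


Bottleneck = longest station time
Station times: [4.1, 5.5, 13.2, 12.0, 13.0]
Max = 13.2 min
Rate = 60 / 13.2
= 4.55 units/hour (bottleneck: 13.2min)


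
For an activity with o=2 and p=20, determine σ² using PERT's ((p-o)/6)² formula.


σ² = ((p - o) / 6)² = (p - o)² / 36
= (20 - 2)² / 36
= 18² / 36
= 324 / 36
= 9.0000


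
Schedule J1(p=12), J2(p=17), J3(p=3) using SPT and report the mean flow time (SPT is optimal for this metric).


SPT order: J3 → J1 → J2
Completion times:
  J3: C=3
  J1: C=15
  J2: C=32
Sum = 50, n = 3
Mean flow = 50/3
= 16.67


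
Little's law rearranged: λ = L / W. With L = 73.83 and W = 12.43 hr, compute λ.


Little's law: L = λW → λ = L / W
= 73.83 / 12.43
= 5.94 per hour


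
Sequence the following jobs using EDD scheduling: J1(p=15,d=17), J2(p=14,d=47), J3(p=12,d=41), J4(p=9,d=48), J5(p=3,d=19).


EDD: sort by earliest due date
  J1: d=17, p=15
  J5: d=19, p=3
  J3: d=41, p=12
  J2: d=47, p=14
  J4: d=48, p=9
Order: J1 → J5 → J3 → J2 → J4


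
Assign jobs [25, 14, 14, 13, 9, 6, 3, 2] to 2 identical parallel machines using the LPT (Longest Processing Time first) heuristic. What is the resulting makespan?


Jobs (LPT sorted): [25, 14, 14, 13, 9, 6, 3, 2]
Machines: 2
  J=25 → Machine 1 (load: 0+25=25)
  J=14 → Machine 2 (load: 0+14=14)
  J=14 → Machine 2 (load: 14+14=28)
  J=13 → Machine 1 (load: 25+13=38)
  J=9 → Machine 2 (load: 28+9=37)
  J=6 → Machine 2 (load: 37+6=43)
  J=3 → Machine 1 (load: 38+3=41)
  J=2 → Machine 1 (load: 41+2=43)
Machine loads: [43, 43]
Makespan = max = 43 time units


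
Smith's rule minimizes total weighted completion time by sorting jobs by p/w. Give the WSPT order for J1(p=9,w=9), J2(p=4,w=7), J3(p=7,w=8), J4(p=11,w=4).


WSPT (Smith's rule): sort by p/w ascending
  J2: p/w = 4/7 = 0.571
  J3: p/w = 7/8 = 0.875
  J1: p/w = 9/9 = 1.000
  J4: p/w = 11/4 = 2.750
Order: J2 → J3 → J1 → J4


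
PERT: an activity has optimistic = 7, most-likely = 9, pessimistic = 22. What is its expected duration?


te = (o + 4m + p) / 6
= (7 + 4×9 + 22) / 6
= (7 + 36 + 22) / 6
= 65 / 6
= 10.83


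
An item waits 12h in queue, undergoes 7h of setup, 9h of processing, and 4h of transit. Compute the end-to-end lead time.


Lead time = queue + setup + processing + transit
= 12 + 7 + 9 + 4
= 32 hours


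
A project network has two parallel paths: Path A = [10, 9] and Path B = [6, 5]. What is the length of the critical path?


Path A: 10 + 9 = 19
Path B: 6 + 5 = 11
Critical path = longest = max(19, 11)
= 19 (Path A)


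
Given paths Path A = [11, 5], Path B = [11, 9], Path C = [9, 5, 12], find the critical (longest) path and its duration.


Path A: 11 + 5 = 16
Path B: 11 + 9 = 20
Path C: 9 + 5 + 12 = 26
Critical path = longest = max(16, 20, 26)
= 26 (Path C)


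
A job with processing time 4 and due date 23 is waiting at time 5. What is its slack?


Slack = due - current_time - processing
= 23 - 5 - 4
= 14


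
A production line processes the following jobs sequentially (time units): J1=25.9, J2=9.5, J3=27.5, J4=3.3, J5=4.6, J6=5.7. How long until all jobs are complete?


Sequential makespan: sum all processing times
= 25.9 + 9.5 + 27.5 + 3.3 + 4.6 + 5.7
= 76.5 time units


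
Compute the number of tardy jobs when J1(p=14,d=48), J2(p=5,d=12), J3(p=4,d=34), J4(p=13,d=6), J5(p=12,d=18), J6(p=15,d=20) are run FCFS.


Completion vs due date:
  J1: C=14, d=48 → on time
  J2: C=19, d=12 → TARDY
  J3: C=23, d=34 → on time
  J4: C=36, d=6 → TARDY
  J5: C=48, d=18 → TARDY
  J6: C=63, d=20 → TARDY
Tardy jobs: J2, J4, J5, J6
Count = 4


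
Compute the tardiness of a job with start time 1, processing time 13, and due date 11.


Completion = start + processing = 1 + 13 = 14
Tardiness = max(0, C - d) = max(0, 14 - 11)
= max(0, 3)
= 3


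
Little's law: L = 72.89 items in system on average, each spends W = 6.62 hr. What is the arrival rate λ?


Little's law: L = λW → λ = L / W
= 72.89 / 6.62
= 11.01 per hour


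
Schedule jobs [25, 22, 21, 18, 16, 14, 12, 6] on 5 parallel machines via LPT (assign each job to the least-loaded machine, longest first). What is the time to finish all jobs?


Jobs (LPT sorted): [25, 22, 21, 18, 16, 14, 12, 6]
Machines: 5
  J=25 → Machine 1 (load: 0+25=25)
  J=22 → Machine 2 (load: 0+22=22)
  J=21 → Machine 3 (load: 0+21=21)
  J=18 → Machine 4 (load: 0+18=18)
  J=16 → Machine 5 (load: 0+16=16)
  J=14 → Machine 5 (load: 16+14=30)
  J=12 → Machine 4 (load: 18+12=30)
  J=6 → Machine 3 (load: 21+6=27)
Machine loads: [25, 22, 27, 30, 30]
Makespan = max = 30 time units


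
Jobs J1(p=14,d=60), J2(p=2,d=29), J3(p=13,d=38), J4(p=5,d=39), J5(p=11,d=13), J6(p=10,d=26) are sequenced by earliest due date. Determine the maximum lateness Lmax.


EDD order: J5 → J6 → J2 → J3 → J4 → J1
Completion and lateness:
  J5: C=11, d=13, L=11-13=-2
  J6: C=21, d=26, L=21-26=-5
  J2: C=23, d=29, L=23-29=-6
  J3: C=36, d=38, L=36-38=-2
  J4: C=41, d=39, L=41-39=2
  J1: C=55, d=60, L=55-60=-5
Lmax = max(-2, -5, -6, -2, 2, -5)
= 2


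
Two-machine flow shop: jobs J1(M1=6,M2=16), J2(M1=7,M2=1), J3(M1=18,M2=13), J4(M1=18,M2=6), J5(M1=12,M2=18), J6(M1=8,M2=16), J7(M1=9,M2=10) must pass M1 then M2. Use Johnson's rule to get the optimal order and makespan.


Johnson's rule:
Group 1 (M1≤M2, sort by M1): ['J1', 'J6', 'J7', 'J5']
Group 2 (M1>M2, sort desc M2): ['J3', 'J4', 'J2']
Sequence: J1 → J6 → J7 → J5 → J3 → J4 → J2
Makespan calculation:
  J1: M1 done=6, M2 done=22
  J6: M1 done=14, M2 done=38
  J7: M1 done=23, M2 done=48
  J5: M1 done=35, M2 done=66
  J3: M1 done=53, M2 done=79
  J4: M1 done=71, M2 done=85
  J2: M1 done=78, M2 done=86
= Sequence: J1 → J6 → J7 → J5 → J3 → J4 → J2, Makespan: 86


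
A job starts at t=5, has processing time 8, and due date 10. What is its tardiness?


Completion = start + processing = 5 + 8 = 13
Tardiness = max(0, C - d) = max(0, 13 - 10)
= max(0, 3)
= 3


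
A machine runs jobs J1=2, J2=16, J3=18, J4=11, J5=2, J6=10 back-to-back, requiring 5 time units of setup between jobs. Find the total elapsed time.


Makespan = Σ processing + (n-1) × setup
= (2 + 16 + 18 + 11 + 2 + 10) + (6-1)×5
= 59 + 25
= 84 time units


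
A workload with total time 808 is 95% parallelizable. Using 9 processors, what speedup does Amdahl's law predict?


Amdahl's law: T_p = T × ((1-p) + p/N)
= 808 × ((1-0.95) + 0.95/9)
= 808 × (0.05 + 0.1056)
= 808 × 0.1556
= 125.69
Speedup = 808/125.69
= 6.43×


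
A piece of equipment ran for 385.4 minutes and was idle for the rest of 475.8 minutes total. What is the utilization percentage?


Utilization = busy / total × 100
= 385.4 / 475.8 × 100
= 81.0%


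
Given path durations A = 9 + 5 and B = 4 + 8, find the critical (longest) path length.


Path A: 9 + 5 = 14
Path B: 4 + 8 = 12
Critical path = longest = max(14, 12)
= 14 (Path A)


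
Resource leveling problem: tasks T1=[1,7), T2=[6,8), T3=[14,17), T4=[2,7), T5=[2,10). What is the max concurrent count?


Check each time point for overlaps:
  t=6: 4 tasks active (T1, T2, T4, T5)
Max concurrent = 4


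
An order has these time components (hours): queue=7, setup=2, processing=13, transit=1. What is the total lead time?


Lead time = queue + setup + processing + transit
= 7 + 2 + 13 + 1
= 23 hours


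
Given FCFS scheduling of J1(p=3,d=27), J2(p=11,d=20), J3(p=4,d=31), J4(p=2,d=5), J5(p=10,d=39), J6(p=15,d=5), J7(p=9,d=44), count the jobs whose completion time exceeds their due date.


Completion vs due date:
  J1: C=3, d=27 → on time
  J2: C=14, d=20 → on time
  J3: C=18, d=31 → on time
  J4: C=20, d=5 → TARDY
  J5: C=30, d=39 → on time
  J6: C=45, d=5 → TARDY
  J7: C=54, d=44 → TARDY
Tardy jobs: J4, J6, J7
Count = 3


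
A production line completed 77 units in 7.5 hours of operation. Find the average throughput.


Throughput = units / time
= 77 / 7.5
= 10.3 units/hour


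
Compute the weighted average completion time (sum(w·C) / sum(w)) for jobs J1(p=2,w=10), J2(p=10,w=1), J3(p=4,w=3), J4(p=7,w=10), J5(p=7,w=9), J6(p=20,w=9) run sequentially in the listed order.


Completion times:
  J1: C=2, w×C=10×2=20
  J2: C=12, w×C=1×12=12
  J3: C=16, w×C=3×16=48
  J4: C=23, w×C=10×23=230
  J5: C=30, w×C=9×30=270
  J6: C=50, w×C=9×50=450
Sum w×C = 1030
Sum w = 42
Weighted avg = 1030/42
= 24.52


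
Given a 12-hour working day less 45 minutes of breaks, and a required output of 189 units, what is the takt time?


Available = 12×60 - 45 = 675 min
Takt time = 675 / 189
= 3.57 min/unit


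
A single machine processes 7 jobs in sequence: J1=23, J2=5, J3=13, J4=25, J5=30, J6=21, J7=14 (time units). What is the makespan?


Sequential makespan: sum all processing times
= 23 + 5 + 13 + 25 + 30 + 21 + 14
= 131 time units


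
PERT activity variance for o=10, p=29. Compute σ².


σ² = ((p - o) / 6)² = (p - o)² / 36
= (29 - 10)² / 36
= 19² / 36
= 361 / 36
= 10.0278


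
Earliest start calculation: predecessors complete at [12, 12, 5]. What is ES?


ES = max of all predecessor completion times
Predecessors: [12, 12, 5]
ES = max(12, 12, 5)
= 12


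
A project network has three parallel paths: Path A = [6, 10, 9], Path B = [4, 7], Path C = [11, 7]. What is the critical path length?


Path A: 6 + 10 + 9 = 25
Path B: 4 + 7 = 11
Path C: 11 + 7 = 18
Critical path = longest = max(25, 11, 18)
= 25 (Path A)


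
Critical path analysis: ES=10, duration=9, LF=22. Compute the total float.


EF = ES + duration = 10 + 9 = 19
LS = LF - duration = 22 - 9 = 13
Total Float = LF - EF = 22 - 19
(or LS - ES = 13 - 10)
= 3


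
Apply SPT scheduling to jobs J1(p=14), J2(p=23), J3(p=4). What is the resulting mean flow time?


SPT order: J3 → J1 → J2
Completion times:
  J3: C=4
  J1: C=18
  J2: C=41
Sum = 63, n = 3
Mean flow = 63/3
= 21.00


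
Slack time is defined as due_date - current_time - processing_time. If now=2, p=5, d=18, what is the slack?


Slack = due - current_time - processing
= 18 - 2 - 5
= 11


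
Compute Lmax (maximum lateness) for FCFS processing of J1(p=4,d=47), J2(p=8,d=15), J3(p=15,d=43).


Lateness per job (L = C - d):
  J1: C=4, d=47, L=-43
  J2: C=12, d=15, L=-3
  J3: C=27, d=43, L=-16
Lmax = max(-43, -3, -16)
= -3


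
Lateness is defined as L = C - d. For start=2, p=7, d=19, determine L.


Completion = 2 + 7 = 9
Lateness = C - d = 9 - 19
= -10


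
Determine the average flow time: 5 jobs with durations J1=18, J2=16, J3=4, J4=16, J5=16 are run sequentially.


Completion times:
  J1: completes at 18
  J2: completes at 34
  J3: completes at 38
  J4: completes at 54
  J5: completes at 70
Sum = 214
Average = 214/5
= 42.80


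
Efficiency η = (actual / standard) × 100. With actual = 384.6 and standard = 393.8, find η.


Efficiency = (actual / standard) × 100
= (384.6 / 393.8) × 100
= 97.7%


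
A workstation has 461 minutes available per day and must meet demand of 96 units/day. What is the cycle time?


Cycle time = available time / demand
= 461 / 96
= 4.80 min/unit


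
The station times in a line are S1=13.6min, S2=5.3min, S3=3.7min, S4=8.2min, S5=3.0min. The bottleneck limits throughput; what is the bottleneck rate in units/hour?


Bottleneck = longest station time
Station times: [13.6, 5.3, 3.7, 8.2, 3.0]
Max = 13.6 min
Rate = 60 / 13.6
= 4.41 units/hour (bottleneck: 13.6min)


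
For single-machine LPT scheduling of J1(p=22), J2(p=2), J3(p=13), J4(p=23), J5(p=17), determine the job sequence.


LPT: sort by longest processing time first
  J4: p=23
  J1: p=22
  J5: p=17
  J3: p=13
  J2: p=2
Order: J4 → J1 → J5 → J3 → J2


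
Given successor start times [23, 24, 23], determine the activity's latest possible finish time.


LF = min of all successor start times
Successors start at: [23, 24, 23]
LF = min(23, 24, 23)
= 23


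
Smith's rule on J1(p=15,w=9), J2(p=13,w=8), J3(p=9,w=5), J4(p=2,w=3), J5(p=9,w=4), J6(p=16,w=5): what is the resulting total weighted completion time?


WSPT order (by p/w): J4 → J2 → J1 → J3 → J5 → J6
  J4: C=2, w·C=3×2=6
  J2: C=15, w·C=8×15=120
  J1: C=30, w·C=9×30=270
  J3: C=39, w·C=5×39=195
  J5: C=48, w·C=4×48=192
  J6: C=64, w·C=5×64=320
Σ w·C = 1103
= 1103


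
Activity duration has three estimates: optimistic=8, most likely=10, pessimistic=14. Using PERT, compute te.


te = (o + 4m + p) / 6
= (8 + 4×10 + 14) / 6
= (8 + 40 + 14) / 6
= 62 / 6
= 10.33


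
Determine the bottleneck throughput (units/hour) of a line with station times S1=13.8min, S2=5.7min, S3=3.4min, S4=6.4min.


Bottleneck = longest station time
Station times: [13.8, 5.7, 3.4, 6.4]
Max = 13.8 min
Rate = 60 / 13.8
= 4.35 units/hour (bottleneck: 13.8min)


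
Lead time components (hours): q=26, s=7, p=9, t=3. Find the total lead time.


Lead time = queue + setup + processing + transit
= 26 + 7 + 9 + 3
= 45 hours


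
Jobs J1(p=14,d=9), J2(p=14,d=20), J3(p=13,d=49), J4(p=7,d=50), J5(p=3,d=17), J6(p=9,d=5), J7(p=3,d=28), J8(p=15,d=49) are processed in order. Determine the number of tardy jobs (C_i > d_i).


Completion vs due date:
  J1: C=14, d=9 → TARDY
  J2: C=28, d=20 → TARDY
  J3: C=41, d=49 → on time
  J4: C=48, d=50 → on time
  J5: C=51, d=17 → TARDY
  J6: C=60, d=5 → TARDY
  J7: C=63, d=28 → TARDY
  J8: C=78, d=49 → TARDY
Tardy jobs: J1, J2, J5, J6, J7, J8
Count = 6
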